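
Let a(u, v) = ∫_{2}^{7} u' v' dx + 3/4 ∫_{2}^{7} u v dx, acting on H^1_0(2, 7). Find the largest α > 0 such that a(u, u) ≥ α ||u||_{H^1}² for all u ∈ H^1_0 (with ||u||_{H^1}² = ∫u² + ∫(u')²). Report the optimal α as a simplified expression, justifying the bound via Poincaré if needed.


α = (π^2 + 75/4)/(π^2 + 25)

Coercivity of a(·,·) on H^1_0(2, 7) means a(u, u) ≥ α ||u||_{H^1}² for every u ∈ H^1_0.
The interval has length L = 5, and Poincaré/coercivity depend only on L. Here a(u, u) = ∫(u')² + (3/4)·∫u².
Here 0 < c = 3/4 < 1. The condition a(u,u) ≥ α||u||_{H^1}² reads (1−α)∫(u')² ≥ (α−c)∫u². Any admissible α is ≤ 1 (rapidly oscillating u have ∫u²/∫(u')² → 0), and α = 1 would force 0 ≥ (1−c)∫u², impossible since c < 1; so 1−α > 0. By the sharp Poincaré inequality on H^1_0 of an interval of length L, ∫(u')² ≥ (π/L)²∫u² with equality for the first sine mode sin(π(x−x₀)/L) (x₀ the left endpoint), so the inequality holds for all u iff (1−α)(π/L)² ≥ α − c, i.e. α ≤ ((π/L)² + c)/((π/L)² + 1) = (1 + c(L/π)²)/(1 + (L/π)²). With (π/L)² = π^2/25 and c = 3/4, the largest admissible constant is α = ((π/L)² + c)/((π/L)² + 1).
Simplifying, α = (π^2 + 75/4)/(π^2 + 25).


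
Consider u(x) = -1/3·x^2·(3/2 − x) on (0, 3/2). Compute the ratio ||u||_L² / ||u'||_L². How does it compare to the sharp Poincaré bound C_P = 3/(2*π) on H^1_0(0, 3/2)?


||u||_L² / ||u'||_L² = 3*sqrt(14)/28 < C_P = 3/(2*π).

u(x) = -1/3·x^2·(3/2 − x), so u'(x) = x*(x - 1).
u(x) = -1/3·x^2·(3/2 − x) vanishes at x = 0 and x = 3/2, so u ∈ H^1_0(0, 3/2). Differentiate via the product rule and integrate the resulting polynomials term by term.
  ∫_0^3/2 u² dx = ∫_0^3/2 (x^6/9 - x^5/3 + x^4/4) dx. Term by term:
    ∫_0^3/2 x^6/9 dx = 243/896;  ∫_0^3/2 -x^5/3 dx = -81/128;  ∫_0^3/2 x^4/4 dx = 243/640.
  Sum: 243/896 − 81/128 + 243/640 = 81/4480.
  ∫_0^3/2 (u')² dx = ∫_0^3/2 (x^4 - 2*x^3 + x^2) dx. Term by term:
    ∫_0^3/2 x^4 dx = 243/160;  ∫_0^3/2 -2*x^3 dx = -81/32;  ∫_0^3/2 x^2 dx = 9/8.
  Sum: 243/160 − 81/32 + 9/8 = 9/80.
∫_0^3/2 u² dx = 81/4480, so ||u||_L² = 9*sqrt(70)/560.
∫_0^3/2 (u')² dx = 9/80, so ||u'||_L² = 3*sqrt(5)/20.
Ratio ||u||_L² / ||u'||_L² = 3*sqrt(14)/28.
Sharp Poincaré constant on H^1_0(0, 3/2) is C_P = L/π = 3/(2*π), achieved by sin(2*π/3·x).
A polynomial bump cannot attain the sharp Poincaré constant (only the first sine eigenfunction does), so the ratio is strictly less than C_P, consistent with ||u||_L² ≤ C_P ||u'||_L².


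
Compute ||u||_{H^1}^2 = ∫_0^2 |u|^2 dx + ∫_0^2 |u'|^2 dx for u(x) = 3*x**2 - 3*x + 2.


||u||_{H^1}^2 = 338/5

The H^1 norm (squared) on an interval (0, L) is
  ||u||_{H^1}^2 = ∫_0^L u(x)^2 dx + ∫_0^L u'(x)^2 dx.
Compute u'(x) = 6*x - 3.
Then u(x)^2 = 9*x**4 - 18*x**3 + 21*x**2 - 12*x + 4 and u'(x)^2 = 36*x**2 - 36*x + 9.
Integrate each monomial from 0 to 2 using ∫_0^2 c·x^n dx = c·2^(n+1)/(n+1):
  ∫_0^2 u(x)^2 dx = ∫_0^2 (9*x^4 - 18*x^3 + 21*x^2 - 12*x + 4) dx. Term by term:
    ∫_0^2 9*x^4 dx = 288/5;  ∫_0^2 -18*x^3 dx = -72;  ∫_0^2 21*x^2 dx = 56;
    ∫_0^2 -12*x dx = -24;  ∫_0^2 4 dx = 8.
  Sum: 288/5 − 72 + 56 − 24 + 8 = 128/5.
  ∫_0^2 u'(x)^2 dx = ∫_0^2 (36*x^2 - 36*x + 9) dx. Term by term:
    ∫_0^2 36*x^2 dx = 96;  ∫_0^2 -36*x dx = -72;  ∫_0^2 9 dx = 18.
  Sum: 96 − 72 + 18 = 42.
Adding: ||u||_{H^1}^2 = 128/5 + 42 = 338/5.


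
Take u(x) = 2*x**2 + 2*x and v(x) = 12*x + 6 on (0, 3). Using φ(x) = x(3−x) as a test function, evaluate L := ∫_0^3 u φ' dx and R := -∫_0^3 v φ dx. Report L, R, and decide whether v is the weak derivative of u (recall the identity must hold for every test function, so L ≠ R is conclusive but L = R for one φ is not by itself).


LHS = -36, RHS = -108. No, v is not the weak derivative of u.

u(x) = 2*x**2 + 2*x, classical derivative u'(x) = 4*x + 2.
φ(x) = x(3−x), so φ'(x) = 3 - 2*x.
Note φ(0) = φ(3) = 0, so the boundary term u·φ vanishes.
LHS = ∫_0^3 u(x) φ'(x) dx = ∫_0^3 (-4*x^3 + 2*x^2 + 6*x) dx. Term by term:
  ∫_0^3 -4*x^3 dx = -81;  ∫_0^3 2*x^2 dx = 18;  ∫_0^3 6*x dx = 27.
Sum: -81 + 18 + 27 = -36.
So LHS = -36.
∫_0^3 v(x) φ(x) dx = ∫_0^3 (-12*x^3 + 30*x^2 + 18*x) dx. Term by term:
  ∫_0^3 -12*x^3 dx = -243;  ∫_0^3 30*x^2 dx = 270;  ∫_0^3 18*x dx = 81.
Sum: -243 + 270 + 81 = 108.
So RHS = -∫_0^3 v(x) φ(x) dx = -108.
LHS − RHS = 72 ≠ 0, so the identity fails.
(For a valid weak derivative the identity must hold for EVERY test function, in particular this one. The failure shows v is NOT the weak derivative of u.)
Correct weak derivative would be u'(x) = 4*x + 2.


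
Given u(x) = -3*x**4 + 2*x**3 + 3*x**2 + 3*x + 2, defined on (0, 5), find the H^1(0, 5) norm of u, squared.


||u||_{H^1}^2 = 16619280/7

The H^1 norm (squared) on an interval (0, L) is
  ||u||_{H^1}^2 = ∫_0^L u(x)^2 dx + ∫_0^L u'(x)^2 dx.
Compute u'(x) = -12*x**3 + 6*x**2 + 6*x + 3.
Then u(x)^2 = 9*x**8 - 12*x**7 - 14*x**6 - 6*x**5 + 9*x**4 + 26*x**3 + 21*x**2 + 12*x + 4 and u'(x)^2 = 144*x**6 - 144*x**5 - 108*x**4 + 72*x**2 + 36*x + 9.
Integrate each monomial from 0 to 5 using ∫_0^5 c·x^n dx = c·5^(n+1)/(n+1):
  ∫_0^5 u(x)^2 dx = ∫_0^5 (9*x^8 - 12*x^7 - 14*x^6 - 6*x^5 + 9*x^4 + 26*x^3 + 21*x^2 + 12*x + 4) dx. Term by term:
    ∫_0^5 9*x^8 dx = 1953125;  ∫_0^5 -12*x^7 dx = -1171875/2;  ∫_0^5 -14*x^6 dx = -156250;
    ∫_0^5 -6*x^5 dx = -15625;  ∫_0^5 9*x^4 dx = 5625;  ∫_0^5 26*x^3 dx = 8125/2;
    ∫_0^5 21*x^2 dx = 875;  ∫_0^5 12*x dx = 150;  ∫_0^5 4 dx = 20.
  Sum: 1953125 − 1171875/2 − 156250 − 15625 + 5625 + 8125/2 + 875 + 150 + 20 = 1206045.
  ∫_0^5 u'(x)^2 dx = ∫_0^5 (144*x^6 - 144*x^5 - 108*x^4 + 72*x^2 + 36*x + 9) dx. Term by term:
    ∫_0^5 144*x^6 dx = 11250000/7;  ∫_0^5 -144*x^5 dx = -375000;  ∫_0^5 -108*x^4 dx = -67500;
    ∫_0^5 72*x^2 dx = 3000;  ∫_0^5 36*x dx = 450;  ∫_0^5 9 dx = 45.
  Sum: 11250000/7 − 375000 − 67500 + 3000 + 450 + 45 = 8176965/7.
Adding: ||u||_{H^1}^2 = 1206045 + 8176965/7 = 16619280/7.


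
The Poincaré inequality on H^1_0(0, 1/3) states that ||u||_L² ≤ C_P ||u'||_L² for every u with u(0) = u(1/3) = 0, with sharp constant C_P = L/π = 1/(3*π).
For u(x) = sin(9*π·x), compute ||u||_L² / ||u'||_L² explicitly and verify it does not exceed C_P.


||u||_L² / ||u'||_L² = 1/(9*π) < C_P = 1/(3*π).

u(x) = sin(9*π·x), so u'(x) = 9*π*cos(9*π*x).
Writing u(x) = A·sin(kπx/L) with A = 1 and k = 3, use ∫_0^L sin²(kπx/L) dx = L/2 and ∫_0^L cos²(kπx/L) dx = L/2.
u² = 1·sin²(9*π·x) and (u')² = 81*π^2·cos²(9*π·x), and each of sin², cos² integrates to L/2 = 1/6 over (0, 1/3).
∫_0^1/3 u² dx = 1/6, so ||u||_L² = sqrt(6)/6.
∫_0^1/3 (u')² dx = 27*π^2/2, so ||u'||_L² = 3*sqrt(6)*π/2.
Ratio ||u||_L² / ||u'||_L² = 1/(9*π).
Sharp Poincaré constant on H^1_0(0, 1/3) is C_P = L/π = 1/(3*π), achieved by sin(3*π·x).
This is the k = 3 harmonic; the ratio L/(kπ) is strictly less than C_P = L/π, consistent with the sharp inequality ||u||_L² ≤ C_P ||u'||_L².


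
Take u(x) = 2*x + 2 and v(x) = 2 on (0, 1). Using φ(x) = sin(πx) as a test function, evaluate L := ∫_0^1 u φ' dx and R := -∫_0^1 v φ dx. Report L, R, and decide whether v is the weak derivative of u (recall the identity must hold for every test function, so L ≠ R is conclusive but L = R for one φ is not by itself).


LHS = -4/π, RHS = -4/π. Yes, v = u' weakly.

u(x) = 2*x + 2, classical derivative u'(x) = 2.
φ(x) = sin(πx), so φ'(x) = π*cos(π*x).
Note φ(0) = φ(1) = 0, so the boundary term u·φ vanishes.
LHS = ∫_0^1 u(x) φ'(x) dx = ∫_0^1 (2*π*x*cos(π*x) + 2*π*cos(π*x)) dx. Term by term:
  ∫_0^1 2*π*cos(π*x) dx = 0;  ∫_0^1 2*π*x*cos(π*x) dx = -4/π.
Sum: 0 − 4/π = -4/π.
So LHS = -4/π.
∫_0^1 v(x) φ(x) dx = ∫_0^1 (2*sin(π*x)) dx. Term by term:
  ∫_0^1 2*sin(π*x) dx = 4/π.
So RHS = -∫_0^1 v(x) φ(x) dx = -4/π.
LHS = RHS, so the identity holds for this test φ.
Moreover u is smooth here and v(x) = u'(x) = 2 pointwise, so the identity holds for every test function. Hence v is the weak derivative of u.


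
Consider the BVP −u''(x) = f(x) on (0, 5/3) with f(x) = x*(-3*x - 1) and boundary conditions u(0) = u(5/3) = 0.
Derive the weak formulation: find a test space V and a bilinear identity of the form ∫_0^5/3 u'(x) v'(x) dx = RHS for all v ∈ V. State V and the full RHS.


V = H^1_0(0, 5/3) (so v(0) = v(5/3) = 0); weak form: ∫_0^5/3 u'v' dx = ∫_0^5/3 (x*(-3*x - 1)) v dx for all v ∈ V.

Multiply both sides by a test function v and integrate from 0 to 5/3:
  ∫_0^5/3 −u''(x) v(x) dx = ∫_0^5/3 f(x) v(x) dx.
Integrate the LHS by parts once:
  ∫_0^5/3 −u'' v dx = −[u'(x) v(x)]_0^5/3 + ∫_0^5/3 u'(x) v'(x) dx.
Thus ∫_0^5/3 u'(x) v'(x) dx = ∫_0^5/3 f(x) v(x) dx + [u'(x) v(x)]_0^5/3.
Choose V so that boundary terms are either known or forced to vanish.
u is Dirichlet: u(0) = u(5/3) = 0. Let V = H^1_0(0, 5/3); then v(0) = v(5/3) = 0, and [u' v]_0^5/3 = 0.
Weak formulation: find u (satisfying any essential BC) such that ∫_0^5/3 u'(x) v'(x) dx = ∫_0^5/3 f v dx for all v ∈ V.
Substituting f(x) = x*(-3*x - 1), the right-hand side is ∫_0^5/3 (x*(-3*x - 1)) v dx.


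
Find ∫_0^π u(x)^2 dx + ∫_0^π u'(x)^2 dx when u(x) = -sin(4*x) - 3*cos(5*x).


||u||_{H^1(0,π)}^2 = -416/3 + 251*π/2

u'(x) = 15*sin(5*x) - 4*cos(4*x).
Expand u² and (u')² and integrate term by term on (0, π), using: for integers n ≥ 1, ∫_0^π sin²(nx) dx = ∫_0^π cos²(nx) dx = π/2; for n ≠ n', ∫_0^π sin(nx)sin(n'x) dx = ∫_0^π cos(nx)cos(n'x) dx = 0; and by product-to-sum, ∫_0^π sin(nx)cos(n'x) dx = ½∫_0^π [sin((n+n')x) + sin((n−n')x)] dx, which is 0 when n+n' is even and 2n/(n²−n'²) when n+n' is odd (it need not vanish on (0, π)).
  u² squared terms: (-1)²·∫sin(4x)² dx = 1·π/2 = π/2;  (-3)²·∫cos(5x)² dx = 9·π/2 = 9*π/2.
  u² cross terms: 2·(-1)·(-3)·∫sin(4x)·cos(5x) dx = 6·(-8/9) = -16/3.
  So ∫_0^π u² dx = π/2 + 9*π/2 − 16/3 = -16/3 + 5*π.
  (u')² squared terms: (-4)²·∫cos(4x)² dx = 16·π/2 = 8*π;  (15)²·∫sin(5x)² dx = 225·π/2 = 225*π/2.
  (u')² cross terms: 2·(-4)·(15)·∫cos(4x)·sin(5x) dx = -120·(10/9) = -400/3.
  So ∫_0^π (u')² dx = 8*π + 225*π/2 − 400/3 = -400/3 + 241*π/2.
||u||_{H^1}^2 = (-16/3 + 5*π) + (-400/3 + 241*π/2) = -416/3 + 251*π/2.


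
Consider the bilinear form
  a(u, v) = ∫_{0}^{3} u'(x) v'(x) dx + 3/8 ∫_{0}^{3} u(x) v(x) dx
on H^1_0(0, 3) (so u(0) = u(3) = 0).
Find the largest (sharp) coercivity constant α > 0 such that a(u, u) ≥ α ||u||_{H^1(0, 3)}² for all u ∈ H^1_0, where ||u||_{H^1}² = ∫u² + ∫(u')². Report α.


α = (27/8 + π^2)/(9 + π^2)

Coercivity of a(·,·) on H^1_0(0, 3) means a(u, u) ≥ α ||u||_{H^1}² for every u ∈ H^1_0.
The interval has length L = 3, and Poincaré/coercivity depend only on L. Here a(u, u) = ∫(u')² + (3/8)·∫u².
Here 0 < c = 3/8 < 1. The condition a(u,u) ≥ α||u||_{H^1}² reads (1−α)∫(u')² ≥ (α−c)∫u². Any admissible α is ≤ 1 (rapidly oscillating u have ∫u²/∫(u')² → 0), and α = 1 would force 0 ≥ (1−c)∫u², impossible since c < 1; so 1−α > 0. By the sharp Poincaré inequality on H^1_0 of an interval of length L, ∫(u')² ≥ (π/L)²∫u² with equality for the first sine mode sin(π(x−x₀)/L) (x₀ the left endpoint), so the inequality holds for all u iff (1−α)(π/L)² ≥ α − c, i.e. α ≤ ((π/L)² + c)/((π/L)² + 1) = (1 + c(L/π)²)/(1 + (L/π)²). With (π/L)² = π^2/9 and c = 3/8, the largest admissible constant is α = ((π/L)² + c)/((π/L)² + 1).
Simplifying, α = (27/8 + π^2)/(9 + π^2).


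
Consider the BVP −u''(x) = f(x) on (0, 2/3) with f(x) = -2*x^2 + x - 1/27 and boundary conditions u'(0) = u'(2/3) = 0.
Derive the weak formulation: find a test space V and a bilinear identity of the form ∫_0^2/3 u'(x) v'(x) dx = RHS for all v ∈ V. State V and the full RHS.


V = H^1(0, 2/3) (no boundary constraint on v; u is determined up to an additive constant); weak form: ∫_0^2/3 u'v' dx = ∫_0^2/3 (-2*x^2 + x - 1/27) v dx for all v ∈ V.

Multiply both sides by a test function v and integrate from 0 to 2/3:
  ∫_0^2/3 −u''(x) v(x) dx = ∫_0^2/3 f(x) v(x) dx.
Integrate the LHS by parts once:
  ∫_0^2/3 −u'' v dx = −[u'(x) v(x)]_0^2/3 + ∫_0^2/3 u'(x) v'(x) dx.
Thus ∫_0^2/3 u'(x) v'(x) dx = ∫_0^2/3 f(x) v(x) dx + [u'(x) v(x)]_0^2/3.
Choose V so that boundary terms are either known or forced to vanish.
u has homogeneous Neumann: u'(0) = u'(2/3) = 0. So [u' v]_0^2/3 = 0·v(2/3) − 0·v(0) = 0 for any v; take V = H^1(0, 2/3).
Weak formulation: find u (satisfying any essential BC) such that ∫_0^2/3 u'(x) v'(x) dx = ∫_0^2/3 f v dx for all v ∈ V (homogeneous Neumann, so boundary terms vanish).
Substituting f(x) = -2*x^2 + x - 1/27, the right-hand side is ∫_0^2/3 (-2*x^2 + x - 1/27) v dx.
Compatibility check (pure Neumann): taking v ≡ 1 ∈ V gives 0 = ∫_0^2/3 f dx + (0) − (0), i.e. ∫_0^2/3 f dx must equal u'(0) − u'(2/3) = 0. Indeed ∫_0^2/3 (-2*x^2 + x - 1/27) dx = 0, so the data are compatible. The solution is then unique only up to an additive constant (fix it e.g. by requiring ∫_0^2/3 u dx = 0).


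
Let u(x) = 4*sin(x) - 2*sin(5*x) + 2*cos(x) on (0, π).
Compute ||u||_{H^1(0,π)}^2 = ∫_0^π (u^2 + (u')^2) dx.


||u||_{H^1(0,π)}^2 = 72*π

u'(x) = -2*sin(x) + 4*cos(x) - 10*cos(5*x).
Expand u² and (u')² and integrate term by term on (0, π), using: for integers n ≥ 1, ∫_0^π sin²(nx) dx = ∫_0^π cos²(nx) dx = π/2; for n ≠ n', ∫_0^π sin(nx)sin(n'x) dx = ∫_0^π cos(nx)cos(n'x) dx = 0; and by product-to-sum, ∫_0^π sin(nx)cos(n'x) dx = ½∫_0^π [sin((n+n')x) + sin((n−n')x)] dx, which is 0 when n+n' is even and 2n/(n²−n'²) when n+n' is odd (it need not vanish on (0, π)).
  u² squared terms: (-2)²·∫sin(5x)² dx = 4·π/2 = 2*π;  (2)²·∫cos(x)² dx = 4·π/2 = 2*π;  (4)²·∫sin(x)² dx = 16·π/2 = 8*π.
  u² cross terms: 2·(-2)·(2)·∫sin(5x)·cos(x) dx = -8·(0) = 0;  2·(-2)·(4)·∫sin(5x)·sin(x) dx = -16·(0) = 0;  2·(2)·(4)·∫cos(x)·sin(x) dx = 16·(0) = 0.
  So ∫_0^π u² dx = 2*π + 2*π + 8*π + 0 + 0 + 0 = 12*π.
  (u')² squared terms: (-10)²·∫cos(5x)² dx = 100·π/2 = 50*π;  (-2)²·∫sin(x)² dx = 4·π/2 = 2*π;  (4)²·∫cos(x)² dx = 16·π/2 = 8*π.
  (u')² cross terms: 2·(-10)·(-2)·∫cos(5x)·sin(x) dx = 40·(0) = 0;  2·(-10)·(4)·∫cos(5x)·cos(x) dx = -80·(0) = 0;  2·(-2)·(4)·∫sin(x)·cos(x) dx = -16·(0) = 0.
  So ∫_0^π (u')² dx = 50*π + 2*π + 8*π + 0 + 0 + 0 = 60*π.
||u||_{H^1}^2 = (12*π) + (60*π) = 72*π.


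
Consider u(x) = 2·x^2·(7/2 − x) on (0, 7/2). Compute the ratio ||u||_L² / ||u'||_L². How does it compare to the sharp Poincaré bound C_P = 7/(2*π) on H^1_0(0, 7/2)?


||u||_L² / ||u'||_L² = sqrt(14)/4 < C_P = 7/(2*π).

u(x) = 2·x^2·(7/2 − x), so u'(x) = 2*x*(7 - 3*x).
u(x) = 2·x^2·(7/2 − x) vanishes at x = 0 and x = 7/2, so u ∈ H^1_0(0, 7/2). Differentiate via the product rule and integrate the resulting polynomials term by term.
  ∫_0^7/2 u² dx = ∫_0^7/2 (4*x^6 - 28*x^5 + 49*x^4) dx. Term by term:
    ∫_0^7/2 4*x^6 dx = 117649/32;  ∫_0^7/2 -28*x^5 dx = -823543/96;  ∫_0^7/2 49*x^4 dx = 823543/160.
  Sum: 117649/32 − 823543/96 + 823543/160 = 117649/480.
  ∫_0^7/2 (u')² dx = ∫_0^7/2 (36*x^4 - 168*x^3 + 196*x^2) dx. Term by term:
    ∫_0^7/2 36*x^4 dx = 151263/40;  ∫_0^7/2 -168*x^3 dx = -50421/8;  ∫_0^7/2 196*x^2 dx = 16807/6.
  Sum: 151263/40 − 50421/8 + 16807/6 = 16807/60.
∫_0^7/2 u² dx = 117649/480, so ||u||_L² = 343*sqrt(30)/120.
∫_0^7/2 (u')² dx = 16807/60, so ||u'||_L² = 49*sqrt(105)/30.
Ratio ||u||_L² / ||u'||_L² = sqrt(14)/4.
Sharp Poincaré constant on H^1_0(0, 7/2) is C_P = L/π = 7/(2*π), achieved by sin(2*π/7·x).
A polynomial bump cannot attain the sharp Poincaré constant (only the first sine eigenfunction does), so the ratio is strictly less than C_P, consistent with ||u||_L² ≤ C_P ||u'||_L².


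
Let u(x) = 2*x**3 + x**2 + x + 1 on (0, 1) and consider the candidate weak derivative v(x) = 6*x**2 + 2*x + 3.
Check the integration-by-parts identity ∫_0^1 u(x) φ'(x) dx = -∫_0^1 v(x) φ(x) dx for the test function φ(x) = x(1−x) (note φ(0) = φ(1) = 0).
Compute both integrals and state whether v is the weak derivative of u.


LHS = -19/30, RHS = -29/30. No, v is not the weak derivative of u.

u(x) = 2*x**3 + x**2 + x + 1, classical derivative u'(x) = 6*x**2 + 2*x + 1.
φ(x) = x(1−x), so φ'(x) = 1 - 2*x.
Note φ(0) = φ(1) = 0, so the boundary term u·φ vanishes.
LHS = ∫_0^1 u(x) φ'(x) dx = ∫_0^1 (-4*x^4 - x^2 - x + 1) dx. Term by term:
  ∫_0^1 -4*x^4 dx = -4/5;  ∫_0^1 -x^2 dx = -1/3;  ∫_0^1 -x dx = -1/2;
  ∫_0^1 1 dx = 1.
Sum: -4/5 − 1/3 − 1/2 + 1 = -19/30.
So LHS = -19/30.
∫_0^1 v(x) φ(x) dx = ∫_0^1 (-6*x^4 + 4*x^3 - x^2 + 3*x) dx. Term by term:
  ∫_0^1 -6*x^4 dx = -6/5;  ∫_0^1 4*x^3 dx = 1;  ∫_0^1 -x^2 dx = -1/3;
  ∫_0^1 3*x dx = 3/2.
Sum: -6/5 + 1 − 1/3 + 3/2 = 29/30.
So RHS = -∫_0^1 v(x) φ(x) dx = -29/30.
LHS − RHS = 1/3 ≠ 0, so the identity fails.
(For a valid weak derivative the identity must hold for EVERY test function, in particular this one. The failure shows v is NOT the weak derivative of u.)
Correct weak derivative would be u'(x) = 6*x**2 + 2*x + 1.


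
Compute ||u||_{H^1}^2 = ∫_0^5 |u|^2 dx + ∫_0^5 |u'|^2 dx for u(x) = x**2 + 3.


||u||_{H^1}^2 = 3260/3

The H^1 norm (squared) on an interval (0, L) is
  ||u||_{H^1}^2 = ∫_0^L u(x)^2 dx + ∫_0^L u'(x)^2 dx.
Compute u'(x) = 2*x.
Then u(x)^2 = x**4 + 6*x**2 + 9 and u'(x)^2 = 4*x**2.
Integrate each monomial from 0 to 5 using ∫_0^5 c·x^n dx = c·5^(n+1)/(n+1):
  ∫_0^5 u(x)^2 dx = ∫_0^5 (x^4 + 6*x^2 + 9) dx. Term by term:
    ∫_0^5 x^4 dx = 625;  ∫_0^5 6*x^2 dx = 250;  ∫_0^5 9 dx = 45.
  Sum: 625 + 250 + 45 = 920.
  ∫_0^5 u'(x)^2 dx = ∫_0^5 (4*x^2) dx. Term by term:
    ∫_0^5 4*x^2 dx = 500/3.
Adding: ||u||_{H^1}^2 = 920 + 500/3 = 3260/3.


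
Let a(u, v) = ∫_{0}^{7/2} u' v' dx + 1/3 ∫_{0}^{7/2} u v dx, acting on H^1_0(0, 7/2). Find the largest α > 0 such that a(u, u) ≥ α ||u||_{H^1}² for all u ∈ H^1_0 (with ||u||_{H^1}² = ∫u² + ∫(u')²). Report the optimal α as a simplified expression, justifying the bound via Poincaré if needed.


α = (49 + 12*π^2)/(3*(4*π^2 + 49))

Coercivity of a(·,·) on H^1_0(0, 7/2) means a(u, u) ≥ α ||u||_{H^1}² for every u ∈ H^1_0.
The interval has length L = 7/2, and Poincaré/coercivity depend only on L. Here a(u, u) = ∫(u')² + (1/3)·∫u².
Here 0 < c = 1/3 < 1. The condition a(u,u) ≥ α||u||_{H^1}² reads (1−α)∫(u')² ≥ (α−c)∫u². Any admissible α is ≤ 1 (rapidly oscillating u have ∫u²/∫(u')² → 0), and α = 1 would force 0 ≥ (1−c)∫u², impossible since c < 1; so 1−α > 0. By the sharp Poincaré inequality on H^1_0 of an interval of length L, ∫(u')² ≥ (π/L)²∫u² with equality for the first sine mode sin(π(x−x₀)/L) (x₀ the left endpoint), so the inequality holds for all u iff (1−α)(π/L)² ≥ α − c, i.e. α ≤ ((π/L)² + c)/((π/L)² + 1) = (1 + c(L/π)²)/(1 + (L/π)²). With (π/L)² = 4*π^2/49 and c = 1/3, the largest admissible constant is α = ((π/L)² + c)/((π/L)² + 1).
Simplifying, α = (49 + 12*π^2)/(3*(4*π^2 + 49)).


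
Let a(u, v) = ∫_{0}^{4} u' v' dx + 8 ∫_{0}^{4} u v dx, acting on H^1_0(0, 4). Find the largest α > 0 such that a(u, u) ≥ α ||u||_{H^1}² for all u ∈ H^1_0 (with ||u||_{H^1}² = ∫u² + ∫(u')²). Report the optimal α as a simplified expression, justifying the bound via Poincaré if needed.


α = 1

Coercivity of a(·,·) on H^1_0(0, 4) means a(u, u) ≥ α ||u||_{H^1}² for every u ∈ H^1_0.
The interval has length L = 4, and Poincaré/coercivity depend only on L. Here a(u, u) = ∫(u')² + (8)·∫u².
Here c = 8 ≥ 1, so a(u,u) = ∫(u')² + c∫u² ≥ ∫(u')² + ∫u² = ||u||_{H^1}², i.e. α = 1 works. No larger α is possible: a(u,u) ≥ α||u||_{H^1}² means (1−α)∫(u')² ≥ (α−c)∫u², and for the modes u_n = sin(nπ(x−x₀)/L) (x₀ the left endpoint) one has ∫u_n²/∫(u_n')² = (L/(nπ))² → 0, so a(u_n,u_n)/||u_n||_{H^1}² → 1. Hence the optimal constant is α = 1.
Therefore α = 1.


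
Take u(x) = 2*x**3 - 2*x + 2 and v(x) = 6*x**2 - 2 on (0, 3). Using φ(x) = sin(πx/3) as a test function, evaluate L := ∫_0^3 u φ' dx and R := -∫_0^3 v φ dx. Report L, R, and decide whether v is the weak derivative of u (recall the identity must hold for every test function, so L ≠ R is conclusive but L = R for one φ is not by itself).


LHS = -150/π + 648/π^3, RHS = -150/π + 648/π^3. Yes, v = u' weakly.

u(x) = 2*x**3 - 2*x + 2, classical derivative u'(x) = 6*x**2 - 2.
φ(x) = sin(πx/3), so φ'(x) = π*cos(π*x/3)/3.
Note φ(0) = φ(3) = 0, so the boundary term u·φ vanishes.
LHS = ∫_0^3 u(x) φ'(x) dx = ∫_0^3 (2*π*x^3*cos(π*x/3)/3 - 2*π*x*cos(π*x/3)/3 + 2*π*cos(π*x/3)/3) dx. Term by term:
  ∫_0^3 2*π*cos(π*x/3)/3 dx = 0;  ∫_0^3 -2*π*x*cos(π*x/3)/3 dx = 12/π;  ∫_0^3 2*π*x^3*cos(π*x/3)/3 dx = -162/π + 648/π^3.
Sum: 0 + 12/π + -162/π + 648/π^3 = -150/π + 648/π^3.
So LHS = -150/π + 648/π^3.
∫_0^3 v(x) φ(x) dx = ∫_0^3 (6*x^2*sin(π*x/3) - 2*sin(π*x/3)) dx. Term by term:
  ∫_0^3 -2*sin(π*x/3) dx = -12/π;  ∫_0^3 6*x^2*sin(π*x/3) dx = -648/π^3 + 162/π.
Sum: -12/π + -648/π^3 + 162/π = -648/π^3 + 150/π.
So RHS = -∫_0^3 v(x) φ(x) dx = -150/π + 648/π^3.
LHS = RHS, so the identity holds for this test φ.
Moreover u is smooth here and v(x) = u'(x) = 6*x**2 - 2 pointwise, so the identity holds for every test function. Hence v is the weak derivative of u.


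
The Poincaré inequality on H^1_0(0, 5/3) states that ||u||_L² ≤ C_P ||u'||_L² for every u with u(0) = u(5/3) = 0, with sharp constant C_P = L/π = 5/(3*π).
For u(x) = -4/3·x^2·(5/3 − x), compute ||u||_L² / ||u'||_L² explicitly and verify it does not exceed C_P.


||u||_L² / ||u'||_L² = 5*sqrt(14)/42 < C_P = 5/(3*π).

u(x) = -4/3·x^2·(5/3 − x), so u'(x) = 4*x*(9*x - 10)/9.
u(x) = -4/3·x^2·(5/3 − x) vanishes at x = 0 and x = 5/3, so u ∈ H^1_0(0, 5/3). Differentiate via the product rule and integrate the resulting polynomials term by term.
  ∫_0^5/3 u² dx = ∫_0^5/3 (16*x^6/9 - 160*x^5/27 + 400*x^4/81) dx. Term by term:
    ∫_0^5/3 16*x^6/9 dx = 1250000/137781;  ∫_0^5/3 -160*x^5/27 dx = -1250000/59049;  ∫_0^5/3 400*x^4/81 dx = 250000/19683.
  Sum: 1250000/137781 − 1250000/59049 + 250000/19683 = 250000/413343.
  ∫_0^5/3 (u')² dx = ∫_0^5/3 (16*x^4 - 320*x^3/9 + 1600*x^2/81) dx. Term by term:
    ∫_0^5/3 16*x^4 dx = 10000/243;  ∫_0^5/3 -320*x^3/9 dx = -50000/729;  ∫_0^5/3 1600*x^2/81 dx = 200000/6561.
  Sum: 10000/243 − 50000/729 + 200000/6561 = 20000/6561.
∫_0^5/3 u² dx = 250000/413343, so ||u||_L² = 500*sqrt(7)/1701.
∫_0^5/3 (u')² dx = 20000/6561, so ||u'||_L² = 100*sqrt(2)/81.
Ratio ||u||_L² / ||u'||_L² = 5*sqrt(14)/42.
Sharp Poincaré constant on H^1_0(0, 5/3) is C_P = L/π = 5/(3*π), achieved by sin(3*π/5·x).
A polynomial bump cannot attain the sharp Poincaré constant (only the first sine eigenfunction does), so the ratio is strictly less than C_P, consistent with ||u||_L² ≤ C_P ||u'||_L².


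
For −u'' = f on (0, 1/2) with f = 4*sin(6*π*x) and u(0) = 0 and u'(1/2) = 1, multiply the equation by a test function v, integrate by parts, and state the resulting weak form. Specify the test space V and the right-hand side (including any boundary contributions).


V = {v ∈ H^1(0, 1/2) : v(0) = 0} (test functions vanish at x = 0 where u is specified); weak form: ∫_0^1/2 u'v' dx = ∫_0^1/2 (4*sin(6*π*x)) v dx + v(1/2) for all v ∈ V.

Multiply both sides by a test function v and integrate from 0 to 1/2:
  ∫_0^1/2 −u''(x) v(x) dx = ∫_0^1/2 f(x) v(x) dx.
Integrate the LHS by parts once:
  ∫_0^1/2 −u'' v dx = −[u'(x) v(x)]_0^1/2 + ∫_0^1/2 u'(x) v'(x) dx.
Thus ∫_0^1/2 u'(x) v'(x) dx = ∫_0^1/2 f(x) v(x) dx + [u'(x) v(x)]_0^1/2.
Choose V so that boundary terms are either known or forced to vanish.
Mixed BC: u(0) = 0 (Dirichlet) and u'(1/2) = 1 (Neumann). Define V = {v ∈ H^1(0, 1/2) : v(0) = 0}. Then [u' v]_0^1/2 = u'(1/2)·v(1/2) − u'(0)·0 = v(1/2).
Weak formulation: find u (satisfying any essential BC) such that ∫_0^1/2 u'(x) v'(x) dx = ∫_0^1/2 f v dx + v(1/2) for all v ∈ V (Dirichlet at 0 absorbed into V; Neumann datum at x = 1/2 contributes the boundary term).
Substituting f(x) = 4*sin(6*π*x), the right-hand side is ∫_0^1/2 (4*sin(6*π*x)) v dx + v(1/2).


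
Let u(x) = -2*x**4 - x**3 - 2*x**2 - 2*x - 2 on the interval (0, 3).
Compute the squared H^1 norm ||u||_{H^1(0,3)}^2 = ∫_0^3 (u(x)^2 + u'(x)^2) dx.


||u||_{H^1}^2 = 3382413/70

The H^1 norm (squared) on an interval (0, L) is
  ||u||_{H^1}^2 = ∫_0^L u(x)^2 dx + ∫_0^L u'(x)^2 dx.
Compute u'(x) = -8*x**3 - 3*x**2 - 4*x - 2.
Then u(x)^2 = 4*x**8 + 4*x**7 + 9*x**6 + 12*x**5 + 16*x**4 + 12*x**3 + 12*x**2 + 8*x + 4 and u'(x)^2 = 64*x**6 + 48*x**5 + 73*x**4 + 56*x**3 + 28*x**2 + 16*x + 4.
Integrate each monomial from 0 to 3 using ∫_0^3 c·x^n dx = c·3^(n+1)/(n+1):
  ∫_0^3 u(x)^2 dx = ∫_0^3 (4*x^8 + 4*x^7 + 9*x^6 + 12*x^5 + 16*x^4 + 12*x^3 + 12*x^2 + 8*x + 4) dx. Term by term:
    ∫_0^3 4*x^8 dx = 8748;  ∫_0^3 4*x^7 dx = 6561/2;  ∫_0^3 9*x^6 dx = 19683/7;
    ∫_0^3 12*x^5 dx = 1458;  ∫_0^3 16*x^4 dx = 3888/5;  ∫_0^3 12*x^3 dx = 243;
    ∫_0^3 12*x^2 dx = 108;  ∫_0^3 8*x dx = 36;  ∫_0^3 4 dx = 12.
  Sum: 8748 + 6561/2 + 19683/7 + 1458 + 3888/5 + 243 + 108 + 36 + 12 = 1223247/70.
  ∫_0^3 u'(x)^2 dx = ∫_0^3 (64*x^6 + 48*x^5 + 73*x^4 + 56*x^3 + 28*x^2 + 16*x + 4) dx. Term by term:
    ∫_0^3 64*x^6 dx = 139968/7;  ∫_0^3 48*x^5 dx = 5832;  ∫_0^3 73*x^4 dx = 17739/5;
    ∫_0^3 56*x^3 dx = 1134;  ∫_0^3 28*x^2 dx = 252;  ∫_0^3 16*x dx = 72;
    ∫_0^3 4 dx = 12.
  Sum: 139968/7 + 5832 + 17739/5 + 1134 + 252 + 72 + 12 = 1079583/35.
Adding: ||u||_{H^1}^2 = 1223247/70 + 1079583/35 = 3382413/70.


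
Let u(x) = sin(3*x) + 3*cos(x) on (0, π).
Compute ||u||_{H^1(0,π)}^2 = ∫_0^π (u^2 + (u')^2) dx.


||u||_{H^1(0,π)}^2 = 14*π

u'(x) = -3*sin(x) + 3*cos(3*x).
Expand u² and (u')² and integrate term by term on (0, π), using: for integers n ≥ 1, ∫_0^π sin²(nx) dx = ∫_0^π cos²(nx) dx = π/2; for n ≠ n', ∫_0^π sin(nx)sin(n'x) dx = ∫_0^π cos(nx)cos(n'x) dx = 0; and by product-to-sum, ∫_0^π sin(nx)cos(n'x) dx = ½∫_0^π [sin((n+n')x) + sin((n−n')x)] dx, which is 0 when n+n' is even and 2n/(n²−n'²) when n+n' is odd (it need not vanish on (0, π)).
  u² squared terms: (3)²·∫cos(x)² dx = 9·π/2 = 9*π/2;  (1)²·∫sin(3x)² dx = 1·π/2 = π/2.
  u² cross terms: 2·(3)·(1)·∫cos(x)·sin(3x) dx = 6·(0) = 0.
  So ∫_0^π u² dx = 9*π/2 + π/2 + 0 = 5*π.
  (u')² squared terms: (-3)²·∫sin(x)² dx = 9·π/2 = 9*π/2;  (3)²·∫cos(3x)² dx = 9·π/2 = 9*π/2.
  (u')² cross terms: 2·(-3)·(3)·∫sin(x)·cos(3x) dx = -18·(0) = 0.
  So ∫_0^π (u')² dx = 9*π/2 + 9*π/2 + 0 = 9*π.
||u||_{H^1}^2 = (5*π) + (9*π) = 14*π.


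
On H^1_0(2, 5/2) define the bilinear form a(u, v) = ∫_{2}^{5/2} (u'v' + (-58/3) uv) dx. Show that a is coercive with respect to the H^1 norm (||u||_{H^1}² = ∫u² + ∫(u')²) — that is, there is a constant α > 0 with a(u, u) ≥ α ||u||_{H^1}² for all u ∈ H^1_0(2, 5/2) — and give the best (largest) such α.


α = 2*(-29 + 6*π^2)/(3*(1 + 4*π^2))

Coercivity of a(·,·) on H^1_0(2, 5/2) means a(u, u) ≥ α ||u||_{H^1}² for every u ∈ H^1_0.
The interval has length L = 1/2, and Poincaré/coercivity depend only on L. Here a(u, u) = ∫(u')² + (-58/3)·∫u².
Here c = -58/3 < 0 with |c| < (π/L)² = 4*π^2, so coercivity still holds. The condition a(u,u) ≥ α||u||_{H^1}² reads (1−α)∫(u')² ≥ (α−c)∫u². Any admissible α is ≤ 1 (rapidly oscillating u have ∫u²/∫(u')² → 0), and α = 1 would force 0 ≥ (1−c)∫u², impossible since c < 1; so 1−α > 0. By the sharp Poincaré inequality on H^1_0 of an interval of length L, ∫(u')² ≥ (π/L)²∫u² with equality for the first sine mode sin(π(x−x₀)/L) (x₀ the left endpoint), so the inequality holds for all u iff (1−α)(π/L)² ≥ α − c, i.e. α ≤ ((π/L)² + c)/((π/L)² + 1) = (1 + c(L/π)²)/(1 + (L/π)²). (Direct route, valid since c ≤ 0: Poincaré gives c∫u² ≥ c(L/π)²∫(u')², so a(u,u) ≥ (1 + c(L/π)²)∫(u')², while ||u||_{H^1}² ≤ (1 + (L/π)²)∫(u')²; dividing yields the same α.) With (π/L)² = 4*π^2 and c = -58/3, the largest admissible constant is α = ((π/L)² + c)/((π/L)² + 1).
Simplifying, α = 2*(-29 + 6*π^2)/(3*(1 + 4*π^2)).


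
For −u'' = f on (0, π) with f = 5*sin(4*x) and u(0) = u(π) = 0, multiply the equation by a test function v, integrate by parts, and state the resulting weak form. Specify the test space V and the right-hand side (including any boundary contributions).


V = H^1_0(0, π) (so v(0) = v(π) = 0); weak form: ∫_0^π u'v' dx = ∫_0^π (5*sin(4*x)) v dx for all v ∈ V.

Multiply both sides by a test function v and integrate from 0 to π:
  ∫_0^π −u''(x) v(x) dx = ∫_0^π f(x) v(x) dx.
Integrate the LHS by parts once:
  ∫_0^π −u'' v dx = −[u'(x) v(x)]_0^π + ∫_0^π u'(x) v'(x) dx.
Thus ∫_0^π u'(x) v'(x) dx = ∫_0^π f(x) v(x) dx + [u'(x) v(x)]_0^π.
Choose V so that boundary terms are either known or forced to vanish.
u is Dirichlet: u(0) = u(π) = 0. Let V = H^1_0(0, π); then v(0) = v(π) = 0, and [u' v]_0^π = 0.
Weak formulation: find u (satisfying any essential BC) such that ∫_0^π u'(x) v'(x) dx = ∫_0^π f v dx for all v ∈ V.
Substituting f(x) = 5*sin(4*x), the right-hand side is ∫_0^π (5*sin(4*x)) v dx.


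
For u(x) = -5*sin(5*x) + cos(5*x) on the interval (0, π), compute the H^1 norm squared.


||u||_{H^1(0,π)}^2 = 338*π

u'(x) = -5*sin(5*x) - 25*cos(5*x).
Expand u² and (u')² and integrate term by term on (0, π), using: for integers n ≥ 1, ∫_0^π sin²(nx) dx = ∫_0^π cos²(nx) dx = π/2; for n ≠ n', ∫_0^π sin(nx)sin(n'x) dx = ∫_0^π cos(nx)cos(n'x) dx = 0; and by product-to-sum, ∫_0^π sin(nx)cos(n'x) dx = ½∫_0^π [sin((n+n')x) + sin((n−n')x)] dx, which is 0 when n+n' is even and 2n/(n²−n'²) when n+n' is odd (it need not vanish on (0, π)).
  u² squared terms: (-5)²·∫sin(5x)² dx = 25·π/2 = 25*π/2;  (1)²·∫cos(5x)² dx = 1·π/2 = π/2.
  u² cross terms: 2·(-5)·(1)·∫sin(5x)·cos(5x) dx = -10·(0) = 0.
  So ∫_0^π u² dx = 25*π/2 + π/2 + 0 = 13*π.
  (u')² squared terms: (-25)²·∫cos(5x)² dx = 625·π/2 = 625*π/2;  (-5)²·∫sin(5x)² dx = 25·π/2 = 25*π/2.
  (u')² cross terms: 2·(-25)·(-5)·∫cos(5x)·sin(5x) dx = 250·(0) = 0.
  So ∫_0^π (u')² dx = 625*π/2 + 25*π/2 + 0 = 325*π.
||u||_{H^1}^2 = (13*π) + (325*π) = 338*π.


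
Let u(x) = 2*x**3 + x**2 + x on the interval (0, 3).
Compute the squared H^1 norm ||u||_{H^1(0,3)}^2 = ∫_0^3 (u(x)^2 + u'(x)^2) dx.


||u||_{H^1}^2 = 310017/70

The H^1 norm (squared) on an interval (0, L) is
  ||u||_{H^1}^2 = ∫_0^L u(x)^2 dx + ∫_0^L u'(x)^2 dx.
Compute u'(x) = 6*x**2 + 2*x + 1.
Then u(x)^2 = 4*x**6 + 4*x**5 + 5*x**4 + 2*x**3 + x**2 and u'(x)^2 = 36*x**4 + 24*x**3 + 16*x**2 + 4*x + 1.
Integrate each monomial from 0 to 3 using ∫_0^3 c·x^n dx = c·3^(n+1)/(n+1):
  ∫_0^3 u(x)^2 dx = ∫_0^3 (4*x^6 + 4*x^5 + 5*x^4 + 2*x^3 + x^2) dx. Term by term:
    ∫_0^3 4*x^6 dx = 8748/7;  ∫_0^3 4*x^5 dx = 486;  ∫_0^3 5*x^4 dx = 243;
    ∫_0^3 2*x^3 dx = 81/2;  ∫_0^3 x^2 dx = 9.
  Sum: 8748/7 + 486 + 243 + 81/2 + 9 = 28395/14.
  ∫_0^3 u'(x)^2 dx = ∫_0^3 (36*x^4 + 24*x^3 + 16*x^2 + 4*x + 1) dx. Term by term:
    ∫_0^3 36*x^4 dx = 8748/5;  ∫_0^3 24*x^3 dx = 486;  ∫_0^3 16*x^2 dx = 144;
    ∫_0^3 4*x dx = 18;  ∫_0^3 1 dx = 3.
  Sum: 8748/5 + 486 + 144 + 18 + 3 = 12003/5.
Adding: ||u||_{H^1}^2 = 28395/14 + 12003/5 = 310017/70.


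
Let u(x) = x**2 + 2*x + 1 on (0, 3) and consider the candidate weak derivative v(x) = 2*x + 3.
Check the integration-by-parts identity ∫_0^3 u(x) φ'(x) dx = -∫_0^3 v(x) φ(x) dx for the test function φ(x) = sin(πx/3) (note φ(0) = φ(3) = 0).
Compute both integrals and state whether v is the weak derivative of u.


LHS = -30/π, RHS = -36/π. No, v is not the weak derivative of u.

u(x) = x**2 + 2*x + 1, classical derivative u'(x) = 2*x + 2.
φ(x) = sin(πx/3), so φ'(x) = π*cos(π*x/3)/3.
Note φ(0) = φ(3) = 0, so the boundary term u·φ vanishes.
LHS = ∫_0^3 u(x) φ'(x) dx = ∫_0^3 (π*x^2*cos(π*x/3)/3 + 2*π*x*cos(π*x/3)/3 + π*cos(π*x/3)/3) dx. Term by term:
  ∫_0^3 π*cos(π*x/3)/3 dx = 0;  ∫_0^3 π*x^2*cos(π*x/3)/3 dx = -18/π;  ∫_0^3 2*π*x*cos(π*x/3)/3 dx = -12/π.
Sum: 0 − 18/π − 12/π = -30/π.
So LHS = -30/π.
∫_0^3 v(x) φ(x) dx = ∫_0^3 (2*x*sin(π*x/3) + 3*sin(π*x/3)) dx. Term by term:
  ∫_0^3 3*sin(π*x/3) dx = 18/π;  ∫_0^3 2*x*sin(π*x/3) dx = 18/π.
Sum: 18/π + 18/π = 36/π.
So RHS = -∫_0^3 v(x) φ(x) dx = -36/π.
LHS − RHS = 6/π ≠ 0, so the identity fails.
(For a valid weak derivative the identity must hold for EVERY test function, in particular this one. The failure shows v is NOT the weak derivative of u.)
Correct weak derivative would be u'(x) = 2*x + 2.


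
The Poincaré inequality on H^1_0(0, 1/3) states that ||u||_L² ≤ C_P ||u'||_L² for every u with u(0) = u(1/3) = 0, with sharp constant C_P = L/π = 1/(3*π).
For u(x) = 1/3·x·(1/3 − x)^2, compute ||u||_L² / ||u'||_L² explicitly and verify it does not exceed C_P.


||u||_L² / ||u'||_L² = sqrt(14)/42 < C_P = 1/(3*π).

u(x) = 1/3·x·(1/3 − x)^2, so u'(x) = (3*x - 1)*(9*x - 1)/27.
u(x) = 1/3·x·(1/3 − x)^2 vanishes at x = 0 and x = 1/3, so u ∈ H^1_0(0, 1/3). Differentiate via the product rule and integrate the resulting polynomials term by term.
  ∫_0^1/3 u² dx = ∫_0^1/3 (x^6/9 - 4*x^5/27 + 2*x^4/27 - 4*x^3/243 + x^2/729) dx. Term by term:
    ∫_0^1/3 x^6/9 dx = 1/137781;  ∫_0^1/3 -4*x^5/27 dx = -2/59049;  ∫_0^1/3 2*x^4/27 dx = 2/32805;
    ∫_0^1/3 -4*x^3/243 dx = -1/19683;  ∫_0^1/3 x^2/729 dx = 1/59049.
  Sum: 1/137781 − 2/59049 + 2/32805 − 1/19683 + 1/59049 = 1/2066715.
  ∫_0^1/3 (u')² dx = ∫_0^1/3 (x^4 - 8*x^3/9 + 22*x^2/81 - 8*x/243 + 1/729) dx. Term by term:
    ∫_0^1/3 x^4 dx = 1/1215;  ∫_0^1/3 -8*x^3/9 dx = -2/729;  ∫_0^1/3 22*x^2/81 dx = 22/6561;
    ∫_0^1/3 -8*x/243 dx = -4/2187;  ∫_0^1/3 1/729 dx = 1/2187.
  Sum: 1/1215 − 2/729 + 22/6561 − 4/2187 + 1/2187 = 2/32805.
∫_0^1/3 u² dx = 1/2066715, so ||u||_L² = sqrt(35)/8505.
∫_0^1/3 (u')² dx = 2/32805, so ||u'||_L² = sqrt(10)/405.
Ratio ||u||_L² / ||u'||_L² = sqrt(14)/42.
Sharp Poincaré constant on H^1_0(0, 1/3) is C_P = L/π = 1/(3*π), achieved by sin(3*π·x).
A polynomial bump cannot attain the sharp Poincaré constant (only the first sine eigenfunction does), so the ratio is strictly less than C_P, consistent with ||u||_L² ≤ C_P ||u'||_L².


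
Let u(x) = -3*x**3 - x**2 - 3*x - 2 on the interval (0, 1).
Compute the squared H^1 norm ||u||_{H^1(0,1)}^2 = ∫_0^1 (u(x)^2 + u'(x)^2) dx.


||u||_{H^1}^2 = 3547/42

The H^1 norm (squared) on an interval (0, L) is
  ||u||_{H^1}^2 = ∫_0^L u(x)^2 dx + ∫_0^L u'(x)^2 dx.
Compute u'(x) = -9*x**2 - 2*x - 3.
Then u(x)^2 = 9*x**6 + 6*x**5 + 19*x**4 + 18*x**3 + 13*x**2 + 12*x + 4 and u'(x)^2 = 81*x**4 + 36*x**3 + 58*x**2 + 12*x + 9.
Integrate each monomial from 0 to 1 using ∫_0^1 c·x^n dx = c·1^(n+1)/(n+1):
  ∫_0^1 u(x)^2 dx = ∫_0^1 (9*x^6 + 6*x^5 + 19*x^4 + 18*x^3 + 13*x^2 + 12*x + 4) dx. Term by term:
    ∫_0^1 9*x^6 dx = 9/7;  ∫_0^1 6*x^5 dx = 1;  ∫_0^1 19*x^4 dx = 19/5;
    ∫_0^1 18*x^3 dx = 9/2;  ∫_0^1 13*x^2 dx = 13/3;  ∫_0^1 12*x dx = 6;
    ∫_0^1 4 dx = 4.
  Sum: 9/7 + 1 + 19/5 + 9/2 + 13/3 + 6 + 4 = 5233/210.
  ∫_0^1 u'(x)^2 dx = ∫_0^1 (81*x^4 + 36*x^3 + 58*x^2 + 12*x + 9) dx. Term by term:
    ∫_0^1 81*x^4 dx = 81/5;  ∫_0^1 36*x^3 dx = 9;  ∫_0^1 58*x^2 dx = 58/3;
    ∫_0^1 12*x dx = 6;  ∫_0^1 9 dx = 9.
  Sum: 81/5 + 9 + 58/3 + 6 + 9 = 893/15.
Adding: ||u||_{H^1}^2 = 5233/210 + 893/15 = 3547/42.


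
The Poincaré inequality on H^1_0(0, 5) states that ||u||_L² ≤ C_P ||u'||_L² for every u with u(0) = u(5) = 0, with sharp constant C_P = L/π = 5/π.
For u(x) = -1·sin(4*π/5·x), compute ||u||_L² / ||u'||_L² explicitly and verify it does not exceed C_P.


||u||_L² / ||u'||_L² = 5/(4*π) < C_P = 5/π.

u(x) = -1·sin(4*π/5·x), so u'(x) = -4*π*cos(4*π*x/5)/5.
Writing u(x) = A·sin(kπx/L) with A = -1 and k = 4, use ∫_0^L sin²(kπx/L) dx = L/2 and ∫_0^L cos²(kπx/L) dx = L/2.
u² = 1·sin²(4*π/5·x) and (u')² = 16*π^2/25·cos²(4*π/5·x), and each of sin², cos² integrates to L/2 = 5/2 over (0, 5).
∫_0^5 u² dx = 5/2, so ||u||_L² = sqrt(10)/2.
∫_0^5 (u')² dx = 8*π^2/5, so ||u'||_L² = 2*sqrt(10)*π/5.
Ratio ||u||_L² / ||u'||_L² = 5/(4*π).
Sharp Poincaré constant on H^1_0(0, 5) is C_P = L/π = 5/π, achieved by sin(π/5·x).
This is the k = 4 harmonic; the ratio L/(kπ) is strictly less than C_P = L/π, consistent with the sharp inequality ||u||_L² ≤ C_P ||u'||_L².


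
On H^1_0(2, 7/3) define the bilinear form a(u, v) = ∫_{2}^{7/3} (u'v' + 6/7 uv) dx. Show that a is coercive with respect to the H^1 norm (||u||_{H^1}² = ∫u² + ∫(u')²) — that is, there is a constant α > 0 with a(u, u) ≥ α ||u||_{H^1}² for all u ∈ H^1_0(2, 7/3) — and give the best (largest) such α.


α = 3*(2 + 21*π^2)/(7*(1 + 9*π^2))

Coercivity of a(·,·) on H^1_0(2, 7/3) means a(u, u) ≥ α ||u||_{H^1}² for every u ∈ H^1_0.
The interval has length L = 1/3, and Poincaré/coercivity depend only on L. Here a(u, u) = ∫(u')² + (6/7)·∫u².
Here 0 < c = 6/7 < 1. The condition a(u,u) ≥ α||u||_{H^1}² reads (1−α)∫(u')² ≥ (α−c)∫u². Any admissible α is ≤ 1 (rapidly oscillating u have ∫u²/∫(u')² → 0), and α = 1 would force 0 ≥ (1−c)∫u², impossible since c < 1; so 1−α > 0. By the sharp Poincaré inequality on H^1_0 of an interval of length L, ∫(u')² ≥ (π/L)²∫u² with equality for the first sine mode sin(π(x−x₀)/L) (x₀ the left endpoint), so the inequality holds for all u iff (1−α)(π/L)² ≥ α − c, i.e. α ≤ ((π/L)² + c)/((π/L)² + 1) = (1 + c(L/π)²)/(1 + (L/π)²). With (π/L)² = 9*π^2 and c = 6/7, the largest admissible constant is α = ((π/L)² + c)/((π/L)² + 1).
Simplifying, α = 3*(2 + 21*π^2)/(7*(1 + 9*π^2)).


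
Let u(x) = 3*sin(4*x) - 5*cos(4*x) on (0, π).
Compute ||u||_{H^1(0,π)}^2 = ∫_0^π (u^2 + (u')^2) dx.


||u||_{H^1(0,π)}^2 = 289*π

u'(x) = 20*sin(4*x) + 12*cos(4*x).
Expand u² and (u')² and integrate term by term on (0, π), using: for integers n ≥ 1, ∫_0^π sin²(nx) dx = ∫_0^π cos²(nx) dx = π/2; for n ≠ n', ∫_0^π sin(nx)sin(n'x) dx = ∫_0^π cos(nx)cos(n'x) dx = 0; and by product-to-sum, ∫_0^π sin(nx)cos(n'x) dx = ½∫_0^π [sin((n+n')x) + sin((n−n')x)] dx, which is 0 when n+n' is even and 2n/(n²−n'²) when n+n' is odd (it need not vanish on (0, π)).
  u² squared terms: (-5)²·∫cos(4x)² dx = 25·π/2 = 25*π/2;  (3)²·∫sin(4x)² dx = 9·π/2 = 9*π/2.
  u² cross terms: 2·(-5)·(3)·∫cos(4x)·sin(4x) dx = -30·(0) = 0.
  So ∫_0^π u² dx = 25*π/2 + 9*π/2 + 0 = 17*π.
  (u')² squared terms: (12)²·∫cos(4x)² dx = 144·π/2 = 72*π;  (20)²·∫sin(4x)² dx = 400·π/2 = 200*π.
  (u')² cross terms: 2·(12)·(20)·∫cos(4x)·sin(4x) dx = 480·(0) = 0.
  So ∫_0^π (u')² dx = 72*π + 200*π + 0 = 272*π.
||u||_{H^1}^2 = (17*π) + (272*π) = 289*π.


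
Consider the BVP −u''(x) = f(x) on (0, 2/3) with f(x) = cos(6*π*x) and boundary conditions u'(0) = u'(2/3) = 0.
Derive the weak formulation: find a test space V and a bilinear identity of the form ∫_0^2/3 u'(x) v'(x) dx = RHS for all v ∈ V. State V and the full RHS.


V = H^1(0, 2/3) (no boundary constraint on v; u is determined up to an additive constant); weak form: ∫_0^2/3 u'v' dx = ∫_0^2/3 (cos(6*π*x)) v dx for all v ∈ V.

Multiply both sides by a test function v and integrate from 0 to 2/3:
  ∫_0^2/3 −u''(x) v(x) dx = ∫_0^2/3 f(x) v(x) dx.
Integrate the LHS by parts once:
  ∫_0^2/3 −u'' v dx = −[u'(x) v(x)]_0^2/3 + ∫_0^2/3 u'(x) v'(x) dx.
Thus ∫_0^2/3 u'(x) v'(x) dx = ∫_0^2/3 f(x) v(x) dx + [u'(x) v(x)]_0^2/3.
Choose V so that boundary terms are either known or forced to vanish.
u has homogeneous Neumann: u'(0) = u'(2/3) = 0. So [u' v]_0^2/3 = 0·v(2/3) − 0·v(0) = 0 for any v; take V = H^1(0, 2/3).
Weak formulation: find u (satisfying any essential BC) such that ∫_0^2/3 u'(x) v'(x) dx = ∫_0^2/3 f v dx for all v ∈ V (homogeneous Neumann, so boundary terms vanish).
Substituting f(x) = cos(6*π*x), the right-hand side is ∫_0^2/3 (cos(6*π*x)) v dx.
Compatibility check (pure Neumann): taking v ≡ 1 ∈ V gives 0 = ∫_0^2/3 f dx + (0) − (0), i.e. ∫_0^2/3 f dx must equal u'(0) − u'(2/3) = 0. Indeed ∫_0^2/3 (cos(6*π*x)) dx = 0, so the data are compatible. The solution is then unique only up to an additive constant (fix it e.g. by requiring ∫_0^2/3 u dx = 0).
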